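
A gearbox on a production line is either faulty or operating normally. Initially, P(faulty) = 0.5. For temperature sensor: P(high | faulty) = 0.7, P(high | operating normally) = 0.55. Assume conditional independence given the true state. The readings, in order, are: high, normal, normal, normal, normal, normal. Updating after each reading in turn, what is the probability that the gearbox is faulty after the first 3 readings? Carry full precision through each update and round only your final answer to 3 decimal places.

0.361

After 'high': P(faulty) = 0.7·0.5000 / (0.7·0.5000 + 0.55·0.5000) ≈ 0.5600
After 'normal': P(faulty) = 0.3·0.5600 / (0.3·0.5600 + 0.45·0.4400) ≈ 0.4590
After 'normal': P(faulty) = 0.3·0.4590 / (0.3·0.4590 + 0.45·0.5410) ≈ 0.3613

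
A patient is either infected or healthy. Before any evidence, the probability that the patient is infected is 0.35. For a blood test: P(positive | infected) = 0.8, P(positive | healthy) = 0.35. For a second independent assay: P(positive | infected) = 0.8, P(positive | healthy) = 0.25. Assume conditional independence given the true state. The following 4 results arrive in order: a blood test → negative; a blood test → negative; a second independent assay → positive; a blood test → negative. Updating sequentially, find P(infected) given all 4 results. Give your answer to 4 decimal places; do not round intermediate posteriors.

0.0478

After a blood test='negative': P(infected) = 0.2·0.3500 / (0.2·0.3500 + 0.65·0.6500) ≈ 0.1421
After a blood test='negative': P(infected) = 0.2·0.1421 / (0.2·0.1421 + 0.65·0.8579) ≈ 0.0485
After a second independent assay='positive': P(infected) = 0.8·0.0485 / (0.8·0.0485 + 0.25·0.9515) ≈ 0.1403
After a blood test='negative': P(infected) = 0.2·0.1403 / (0.2·0.1403 + 0.65·0.8597) ≈ 0.0478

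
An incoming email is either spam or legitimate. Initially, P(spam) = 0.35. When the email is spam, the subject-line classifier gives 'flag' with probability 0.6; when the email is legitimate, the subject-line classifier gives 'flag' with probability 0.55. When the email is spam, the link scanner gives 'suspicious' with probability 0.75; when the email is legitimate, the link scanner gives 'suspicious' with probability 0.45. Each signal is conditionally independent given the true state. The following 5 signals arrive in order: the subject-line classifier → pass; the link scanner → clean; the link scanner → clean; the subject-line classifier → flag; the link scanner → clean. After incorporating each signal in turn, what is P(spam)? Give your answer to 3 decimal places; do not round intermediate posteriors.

Each posterior becomes the prior for the next update.
After the subject-line classifier='pass': P(spam) = 0.4·0.3500 / (0.4·0.3500 + 0.45·0.6500) ≈ 0.3237
After the link scanner='clean': P(spam) = 0.25·0.3237 / (0.25·0.3237 + 0.55·0.6763) ≈ 0.1787
After the link scanner='clean': P(spam) = 0.25·0.1787 / (0.25·0.1787 + 0.55·0.8213) ≈ 0.0900
After the subject-line classifier='flag': P(spam) = 0.6·0.0900 / (0.6·0.0900 + 0.55·0.9100) ≈ 0.0974
After the link scanner='clean': P(spam) = 0.25·0.0974 / (0.25·0.0974 + 0.55·0.9026) ≈ 0.0467

0.047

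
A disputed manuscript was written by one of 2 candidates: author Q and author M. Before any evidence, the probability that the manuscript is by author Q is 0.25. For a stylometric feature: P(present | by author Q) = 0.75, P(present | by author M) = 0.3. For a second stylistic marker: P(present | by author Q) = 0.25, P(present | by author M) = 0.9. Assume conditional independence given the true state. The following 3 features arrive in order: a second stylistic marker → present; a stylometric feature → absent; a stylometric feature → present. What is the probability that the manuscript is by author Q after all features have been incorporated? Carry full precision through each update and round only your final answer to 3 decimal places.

0.076

Apply Bayes' rule sequentially, carrying P(author Q) forward.
After a second stylistic marker='present': P(author Q) = 0.25·0.2500 / (0.25·0.2500 + 0.9·0.7500) ≈ 0.0847
After a stylometric feature='absent': P(author Q) = 0.25·0.0847 / (0.25·0.0847 + 0.7·0.9153) ≈ 0.0320
After a stylometric feature='present': P(author Q) = 0.75·0.0320 / (0.75·0.0320 + 0.3·0.9680) ≈ 0.0764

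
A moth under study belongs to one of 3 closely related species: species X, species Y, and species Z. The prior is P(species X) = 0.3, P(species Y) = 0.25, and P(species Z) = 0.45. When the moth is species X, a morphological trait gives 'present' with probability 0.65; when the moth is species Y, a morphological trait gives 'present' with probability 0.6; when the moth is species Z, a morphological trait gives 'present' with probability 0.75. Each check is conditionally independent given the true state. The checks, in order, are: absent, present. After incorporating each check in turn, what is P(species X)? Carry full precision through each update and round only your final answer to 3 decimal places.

After 'absent': normaliser = 0.35·0.3000 + 0.4·0.2500 + 0.25·0.4500; P(species X) ≈ 0.3307, P(species Y) ≈ 0.3150, P(species Z) ≈ 0.3543
After 'present': normaliser = 0.65·0.3307 + 0.6·0.3150 + 0.75·0.3543; P(species X) ≈ 0.3210, P(species Y) ≈ 0.2822, P(species Z) ≈ 0.3968

0.321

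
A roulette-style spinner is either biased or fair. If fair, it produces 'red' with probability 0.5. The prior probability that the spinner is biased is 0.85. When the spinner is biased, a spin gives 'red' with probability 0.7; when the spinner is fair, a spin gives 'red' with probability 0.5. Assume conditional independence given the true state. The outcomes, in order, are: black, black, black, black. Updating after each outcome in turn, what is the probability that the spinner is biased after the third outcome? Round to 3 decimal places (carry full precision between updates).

Each posterior becomes the prior for the next update.
After 'black': P(biased) = 0.3·0.8500 / (0.3·0.8500 + 0.5·0.1500) ≈ 0.7727
After 'black': P(biased) = 0.3·0.7727 / (0.3·0.7727 + 0.5·0.2273) ≈ 0.6711
After 'black': P(biased) = 0.3·0.6711 / (0.3·0.6711 + 0.5·0.3289) ≈ 0.5504

0.550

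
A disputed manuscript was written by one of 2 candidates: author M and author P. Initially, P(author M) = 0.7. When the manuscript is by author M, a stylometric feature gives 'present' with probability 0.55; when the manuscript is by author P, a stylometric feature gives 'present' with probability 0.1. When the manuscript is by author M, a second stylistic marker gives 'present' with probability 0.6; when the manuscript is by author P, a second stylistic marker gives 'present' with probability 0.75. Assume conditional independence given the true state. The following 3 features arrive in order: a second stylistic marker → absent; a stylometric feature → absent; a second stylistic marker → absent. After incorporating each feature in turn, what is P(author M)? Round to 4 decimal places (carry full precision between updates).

0.7492

Each posterior becomes the prior for the next update.
After a second stylistic marker='absent': P(author M) = 0.4·0.7000 / (0.4·0.7000 + 0.25·0.3000) ≈ 0.7887
After a stylometric feature='absent': P(author M) = 0.45·0.7887 / (0.45·0.7887 + 0.9·0.2113) ≈ 0.6512
After a second stylistic marker='absent': P(author M) = 0.4·0.6512 / (0.4·0.6512 + 0.25·0.3488) ≈ 0.7492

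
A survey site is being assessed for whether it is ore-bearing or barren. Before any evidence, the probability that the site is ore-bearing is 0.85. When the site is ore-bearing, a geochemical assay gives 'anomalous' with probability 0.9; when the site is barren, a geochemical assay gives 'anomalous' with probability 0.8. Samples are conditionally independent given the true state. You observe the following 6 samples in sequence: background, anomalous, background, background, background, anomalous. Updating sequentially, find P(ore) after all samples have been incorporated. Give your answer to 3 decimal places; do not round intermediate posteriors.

After 'background': P(ore) = 0.1·0.8500 / (0.1·0.8500 + 0.2·0.1500) ≈ 0.7391
After 'anomalous': P(ore) = 0.9·0.7391 / (0.9·0.7391 + 0.8·0.2609) ≈ 0.7612
After 'background': P(ore) = 0.1·0.7612 / (0.1·0.7612 + 0.2·0.2388) ≈ 0.6145
After 'background': P(ore) = 0.1·0.6145 / (0.1·0.6145 + 0.2·0.3855) ≈ 0.4435
After 'background': P(ore) = 0.1·0.4435 / (0.1·0.4435 + 0.2·0.5565) ≈ 0.2849
After 'anomalous': P(ore) = 0.9·0.2849 / (0.9·0.2849 + 0.8·0.7151) ≈ 0.3095

0.310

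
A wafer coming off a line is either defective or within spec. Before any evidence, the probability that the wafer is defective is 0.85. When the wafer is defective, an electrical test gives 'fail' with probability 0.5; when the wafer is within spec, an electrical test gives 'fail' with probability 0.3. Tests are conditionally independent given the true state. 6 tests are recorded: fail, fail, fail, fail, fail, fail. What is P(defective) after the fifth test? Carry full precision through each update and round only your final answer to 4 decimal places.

After 'fail': P(defective) = 0.5·0.8500 / (0.5·0.8500 + 0.3·0.1500) ≈ 0.9043
After 'fail': P(defective) = 0.5·0.9043 / (0.5·0.9043 + 0.3·0.0957) ≈ 0.9403
After 'fail': P(defective) = 0.5·0.9403 / (0.5·0.9403 + 0.3·0.0597) ≈ 0.9633
After 'fail': P(defective) = 0.5·0.9633 / (0.5·0.9633 + 0.3·0.0367) ≈ 0.9776
After 'fail': P(defective) = 0.5·0.9776 / (0.5·0.9776 + 0.3·0.0224) ≈ 0.9865

0.9865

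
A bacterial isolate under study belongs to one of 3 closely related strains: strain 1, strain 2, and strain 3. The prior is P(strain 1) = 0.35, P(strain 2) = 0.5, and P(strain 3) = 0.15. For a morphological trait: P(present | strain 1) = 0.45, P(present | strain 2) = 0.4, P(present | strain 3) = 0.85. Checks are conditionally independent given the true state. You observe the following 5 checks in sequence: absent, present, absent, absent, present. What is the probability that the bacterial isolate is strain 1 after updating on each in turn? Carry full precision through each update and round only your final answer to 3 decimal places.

After 'absent': normaliser = 0.55·0.3500 + 0.6·0.5000 + 0.15·0.1500; P(strain 1) ≈ 0.3738, P(strain 2) ≈ 0.5825, P(strain 3) ≈ 0.0437
After 'present': normaliser = 0.45·0.3738 + 0.4·0.5825 + 0.85·0.0437; P(strain 1) ≈ 0.3837, P(strain 2) ≈ 0.5316, P(strain 3) ≈ 0.0847
After 'absent': normaliser = 0.55·0.3837 + 0.6·0.5316 + 0.15·0.0847; P(strain 1) ≈ 0.3889, P(strain 2) ≈ 0.5877, P(strain 3) ≈ 0.0234
After 'absent': normaliser = 0.55·0.3889 + 0.6·0.5877 + 0.15·0.0234; P(strain 1) ≈ 0.3752, P(strain 2) ≈ 0.6186, P(strain 3) ≈ 0.0062
After 'present': normaliser = 0.45·0.3752 + 0.4·0.6186 + 0.85·0.0062; P(strain 1) ≈ 0.4006, P(strain 2) ≈ 0.5870, P(strain 3) ≈ 0.0124

0.401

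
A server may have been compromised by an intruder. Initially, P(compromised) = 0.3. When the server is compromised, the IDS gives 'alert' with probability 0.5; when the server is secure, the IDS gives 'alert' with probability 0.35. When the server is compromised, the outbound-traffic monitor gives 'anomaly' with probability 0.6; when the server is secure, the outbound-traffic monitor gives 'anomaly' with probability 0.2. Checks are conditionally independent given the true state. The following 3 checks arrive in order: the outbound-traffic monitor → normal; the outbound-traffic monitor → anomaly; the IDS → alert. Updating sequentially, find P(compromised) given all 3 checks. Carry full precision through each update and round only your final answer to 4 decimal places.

Each posterior becomes the prior for the next update.
After the outbound-traffic monitor='normal': P(compromised) = 0.4·0.3000 / (0.4·0.3000 + 0.8·0.7000) ≈ 0.1765
After the outbound-traffic monitor='anomaly': P(compromised) = 0.6·0.1765 / (0.6·0.1765 + 0.2·0.8235) ≈ 0.3913
After the IDS='alert': P(compromised) = 0.5·0.3913 / (0.5·0.3913 + 0.35·0.6087) ≈ 0.4787

0.4787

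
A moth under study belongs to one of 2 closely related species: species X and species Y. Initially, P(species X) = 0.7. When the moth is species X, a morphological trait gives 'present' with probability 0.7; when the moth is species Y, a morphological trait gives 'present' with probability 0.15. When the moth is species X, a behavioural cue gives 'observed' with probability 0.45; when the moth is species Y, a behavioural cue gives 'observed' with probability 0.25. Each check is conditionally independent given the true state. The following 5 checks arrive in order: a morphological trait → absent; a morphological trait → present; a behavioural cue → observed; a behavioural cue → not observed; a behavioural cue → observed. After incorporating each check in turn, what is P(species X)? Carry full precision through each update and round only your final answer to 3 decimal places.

0.901

Apply Bayes' rule sequentially, carrying P(species X) forward.
After a morphological trait='absent': P(species X) = 0.3·0.7000 / (0.3·0.7000 + 0.85·0.3000) ≈ 0.4516
After a morphological trait='present': P(species X) = 0.7·0.4516 / (0.7·0.4516 + 0.15·0.5484) ≈ 0.7935
After a behavioural cue='observed': P(species X) = 0.45·0.7935 / (0.45·0.7935 + 0.25·0.2065) ≈ 0.8737
After a behavioural cue='not observed': P(species X) = 0.55·0.8737 / (0.55·0.8737 + 0.75·0.1263) ≈ 0.8353
After a behavioural cue='observed': P(species X) = 0.45·0.8353 / (0.45·0.8353 + 0.25·0.1647) ≈ 0.9013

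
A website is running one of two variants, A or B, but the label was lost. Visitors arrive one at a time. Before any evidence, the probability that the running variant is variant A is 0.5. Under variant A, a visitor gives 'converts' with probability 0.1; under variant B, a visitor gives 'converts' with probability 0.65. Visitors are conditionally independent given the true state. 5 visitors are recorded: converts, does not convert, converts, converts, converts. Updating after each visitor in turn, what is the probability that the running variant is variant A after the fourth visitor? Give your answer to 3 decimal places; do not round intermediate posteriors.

Each posterior becomes the prior for the next update.
After 'converts': P(A) = 0.1·0.5000 / (0.1·0.5000 + 0.65·0.5000) ≈ 0.1333
After 'does not convert': P(A) = 0.9·0.1333 / (0.9·0.1333 + 0.35·0.8667) ≈ 0.2835
After 'converts': P(A) = 0.1·0.2835 / (0.1·0.2835 + 0.65·0.7165) ≈ 0.0574
After 'converts': P(A) = 0.1·0.0574 / (0.1·0.0574 + 0.65·0.9426) ≈ 0.0093

0.009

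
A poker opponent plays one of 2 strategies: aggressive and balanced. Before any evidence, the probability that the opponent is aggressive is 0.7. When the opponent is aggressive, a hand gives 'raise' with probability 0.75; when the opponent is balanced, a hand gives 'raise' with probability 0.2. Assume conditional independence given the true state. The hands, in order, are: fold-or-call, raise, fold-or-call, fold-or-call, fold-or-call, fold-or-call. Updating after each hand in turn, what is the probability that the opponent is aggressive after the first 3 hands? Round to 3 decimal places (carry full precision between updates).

0.461

Each posterior becomes the prior for the next update.
After 'fold-or-call': P(aggressive) = 0.25·0.7000 / (0.25·0.7000 + 0.8·0.3000) ≈ 0.4217
After 'raise': P(aggressive) = 0.75·0.4217 / (0.75·0.4217 + 0.2·0.5783) ≈ 0.7322
After 'fold-or-call': P(aggressive) = 0.25·0.7322 / (0.25·0.7322 + 0.8·0.2678) ≈ 0.4608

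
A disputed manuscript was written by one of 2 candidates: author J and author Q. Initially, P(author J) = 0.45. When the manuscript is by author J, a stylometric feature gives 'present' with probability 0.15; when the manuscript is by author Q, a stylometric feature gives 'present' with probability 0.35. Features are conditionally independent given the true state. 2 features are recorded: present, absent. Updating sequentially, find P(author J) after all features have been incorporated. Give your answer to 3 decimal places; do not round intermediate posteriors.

0.314

After 'present': P(author J) = 0.15·0.4500 / (0.15·0.4500 + 0.35·0.5500) ≈ 0.2596
After 'absent': P(author J) = 0.85·0.2596 / (0.85·0.2596 + 0.65·0.7404) ≈ 0.3144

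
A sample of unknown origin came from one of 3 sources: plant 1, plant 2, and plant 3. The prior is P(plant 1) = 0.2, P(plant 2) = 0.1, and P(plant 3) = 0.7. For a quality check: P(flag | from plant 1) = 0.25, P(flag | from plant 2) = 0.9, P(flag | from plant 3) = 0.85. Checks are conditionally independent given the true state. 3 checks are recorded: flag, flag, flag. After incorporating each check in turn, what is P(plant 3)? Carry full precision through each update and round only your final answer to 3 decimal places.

Apply Bayes' rule sequentially, carrying P(plant 3) forward.
After 'flag': normaliser = 0.25·0.2000 + 0.9·0.1000 + 0.85·0.7000; P(plant 1) ≈ 0.0680, P(plant 2) ≈ 0.1224, P(plant 3) ≈ 0.8095
After 'flag': normaliser = 0.25·0.0680 + 0.9·0.1224 + 0.85·0.8095; P(plant 1) ≈ 0.0209, P(plant 2) ≈ 0.1352, P(plant 3) ≈ 0.8440
After 'flag': normaliser = 0.25·0.0209 + 0.9·0.1352 + 0.85·0.8440; P(plant 1) ≈ 0.0062, P(plant 2) ≈ 0.1441, P(plant 3) ≈ 0.8497

0.850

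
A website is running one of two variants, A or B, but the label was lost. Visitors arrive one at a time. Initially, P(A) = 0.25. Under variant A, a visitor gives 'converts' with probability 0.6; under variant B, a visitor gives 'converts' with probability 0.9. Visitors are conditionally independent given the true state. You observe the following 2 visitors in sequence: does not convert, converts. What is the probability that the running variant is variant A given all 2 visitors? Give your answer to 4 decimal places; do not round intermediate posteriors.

After 'does not convert': P(A) = 0.4·0.2500 / (0.4·0.2500 + 0.1·0.7500) ≈ 0.5714
After 'converts': P(A) = 0.6·0.5714 / (0.6·0.5714 + 0.9·0.4286) ≈ 0.4706

0.4706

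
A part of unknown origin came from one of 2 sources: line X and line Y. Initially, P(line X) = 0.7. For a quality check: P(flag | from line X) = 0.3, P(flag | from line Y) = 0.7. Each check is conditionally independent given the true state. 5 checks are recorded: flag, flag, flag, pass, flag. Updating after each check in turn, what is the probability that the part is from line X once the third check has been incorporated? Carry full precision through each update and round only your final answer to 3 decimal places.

0.155

After 'flag': P(line X) = 0.3·0.7000 / (0.3·0.7000 + 0.7·0.3000) ≈ 0.5000
After 'flag': P(line X) = 0.3·0.5000 / (0.3·0.5000 + 0.7·0.5000) ≈ 0.3000
After 'flag': P(line X) = 0.3·0.3000 / (0.3·0.3000 + 0.7·0.7000) ≈ 0.1552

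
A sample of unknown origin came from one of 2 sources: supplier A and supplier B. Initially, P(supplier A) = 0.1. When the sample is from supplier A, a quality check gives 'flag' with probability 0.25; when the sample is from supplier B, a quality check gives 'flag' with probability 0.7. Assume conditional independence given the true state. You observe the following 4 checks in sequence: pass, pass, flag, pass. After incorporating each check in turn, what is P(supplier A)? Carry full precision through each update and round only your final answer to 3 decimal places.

After 'pass': P(supplier A) = 0.75·0.1000 / (0.75·0.1000 + 0.3·0.9000) ≈ 0.2174
After 'pass': P(supplier A) = 0.75·0.2174 / (0.75·0.2174 + 0.3·0.7826) ≈ 0.4098
After 'flag': P(supplier A) = 0.25·0.4098 / (0.25·0.4098 + 0.7·0.5902) ≈ 0.1987
After 'pass': P(supplier A) = 0.75·0.1987 / (0.75·0.1987 + 0.3·0.8013) ≈ 0.3827

0.383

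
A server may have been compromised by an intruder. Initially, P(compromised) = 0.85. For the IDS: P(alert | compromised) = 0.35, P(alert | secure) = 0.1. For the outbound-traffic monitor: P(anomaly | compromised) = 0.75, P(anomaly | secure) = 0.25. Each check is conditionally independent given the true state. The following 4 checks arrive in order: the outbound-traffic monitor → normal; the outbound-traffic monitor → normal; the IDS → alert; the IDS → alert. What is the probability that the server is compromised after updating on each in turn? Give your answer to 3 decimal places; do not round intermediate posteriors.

0.885

After the outbound-traffic monitor='normal': P(compromised) = 0.25·0.8500 / (0.25·0.8500 + 0.75·0.1500) ≈ 0.6538
After the outbound-traffic monitor='normal': P(compromised) = 0.25·0.6538 / (0.25·0.6538 + 0.75·0.3462) ≈ 0.3864
After the IDS='alert': P(compromised) = 0.35·0.3864 / (0.35·0.3864 + 0.1·0.6136) ≈ 0.6879
After the IDS='alert': P(compromised) = 0.35·0.6879 / (0.35·0.6879 + 0.1·0.3121) ≈ 0.8852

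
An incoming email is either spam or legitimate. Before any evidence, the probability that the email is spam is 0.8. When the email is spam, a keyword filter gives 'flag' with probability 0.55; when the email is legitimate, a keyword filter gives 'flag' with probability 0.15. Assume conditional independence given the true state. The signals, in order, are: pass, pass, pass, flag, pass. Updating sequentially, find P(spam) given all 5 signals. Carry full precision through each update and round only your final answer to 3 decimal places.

0.535

Each posterior becomes the prior for the next update.
After 'pass': P(spam) = 0.45·0.8000 / (0.45·0.8000 + 0.85·0.2000) ≈ 0.6792
After 'pass': P(spam) = 0.45·0.6792 / (0.45·0.6792 + 0.85·0.3208) ≈ 0.5285
After 'pass': P(spam) = 0.45·0.5285 / (0.45·0.5285 + 0.85·0.4715) ≈ 0.3725
After 'flag': P(spam) = 0.55·0.3725 / (0.55·0.3725 + 0.15·0.6275) ≈ 0.6852
After 'pass': P(spam) = 0.45·0.6852 / (0.45·0.6852 + 0.85·0.3148) ≈ 0.5353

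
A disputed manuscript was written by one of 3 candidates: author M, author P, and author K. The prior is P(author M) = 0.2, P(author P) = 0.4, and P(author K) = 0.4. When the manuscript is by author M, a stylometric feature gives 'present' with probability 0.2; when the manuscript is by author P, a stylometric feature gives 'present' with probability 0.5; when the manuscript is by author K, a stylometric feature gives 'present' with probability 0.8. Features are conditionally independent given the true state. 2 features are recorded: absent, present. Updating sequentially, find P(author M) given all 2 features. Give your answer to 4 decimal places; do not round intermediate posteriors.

0.1633

After 'absent': normaliser = 0.8·0.2000 + 0.5·0.4000 + 0.2·0.4000; P(author M) ≈ 0.3636, P(author P) ≈ 0.4545, P(author K) ≈ 0.1818
After 'present': normaliser = 0.2·0.3636 + 0.5·0.4545 + 0.8·0.1818; P(author M) ≈ 0.1633, P(author P) ≈ 0.5102, P(author K) ≈ 0.3265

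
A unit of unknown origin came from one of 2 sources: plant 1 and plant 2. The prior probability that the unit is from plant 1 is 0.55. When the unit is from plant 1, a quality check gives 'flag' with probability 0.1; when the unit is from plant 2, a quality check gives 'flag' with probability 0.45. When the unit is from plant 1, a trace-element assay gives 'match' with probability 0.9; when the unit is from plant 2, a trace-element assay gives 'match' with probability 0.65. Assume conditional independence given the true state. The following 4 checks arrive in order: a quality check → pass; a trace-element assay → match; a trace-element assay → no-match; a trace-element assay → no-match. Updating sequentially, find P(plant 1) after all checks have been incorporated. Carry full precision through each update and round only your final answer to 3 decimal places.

After a quality check='pass': P(plant 1) = 0.9·0.5500 / (0.9·0.5500 + 0.55·0.4500) ≈ 0.6667
After a trace-element assay='match': P(plant 1) = 0.9·0.6667 / (0.9·0.6667 + 0.65·0.3333) ≈ 0.7347
After a trace-element assay='no-match': P(plant 1) = 0.1·0.7347 / (0.1·0.7347 + 0.35·0.2653) ≈ 0.4417
After a trace-element assay='no-match': P(plant 1) = 0.1·0.4417 / (0.1·0.4417 + 0.35·0.5583) ≈ 0.1844

0.184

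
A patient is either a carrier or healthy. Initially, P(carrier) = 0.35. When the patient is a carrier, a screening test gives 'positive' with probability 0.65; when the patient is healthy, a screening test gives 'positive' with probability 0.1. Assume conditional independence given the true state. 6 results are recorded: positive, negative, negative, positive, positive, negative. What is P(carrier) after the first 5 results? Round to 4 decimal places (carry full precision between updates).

0.9572

Each posterior becomes the prior for the next update.
After 'positive': P(carrier) = 0.65·0.3500 / (0.65·0.3500 + 0.1·0.6500) ≈ 0.7778
After 'negative': P(carrier) = 0.35·0.7778 / (0.35·0.7778 + 0.9·0.2222) ≈ 0.5765
After 'negative': P(carrier) = 0.35·0.5765 / (0.35·0.5765 + 0.9·0.4235) ≈ 0.3461
After 'positive': P(carrier) = 0.65·0.3461 / (0.65·0.3461 + 0.1·0.6539) ≈ 0.7748
After 'positive': P(carrier) = 0.65·0.7748 / (0.65·0.7748 + 0.1·0.2252) ≈ 0.9572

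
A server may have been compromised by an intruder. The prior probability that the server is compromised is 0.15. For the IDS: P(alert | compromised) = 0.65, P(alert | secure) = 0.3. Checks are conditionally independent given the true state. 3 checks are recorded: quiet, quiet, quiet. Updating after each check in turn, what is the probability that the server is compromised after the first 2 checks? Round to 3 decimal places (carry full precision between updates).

After 'quiet': P(compromised) = 0.35·0.1500 / (0.35·0.1500 + 0.7·0.8500) ≈ 0.0811
After 'quiet': P(compromised) = 0.35·0.0811 / (0.35·0.0811 + 0.7·0.9189) ≈ 0.0423

0.042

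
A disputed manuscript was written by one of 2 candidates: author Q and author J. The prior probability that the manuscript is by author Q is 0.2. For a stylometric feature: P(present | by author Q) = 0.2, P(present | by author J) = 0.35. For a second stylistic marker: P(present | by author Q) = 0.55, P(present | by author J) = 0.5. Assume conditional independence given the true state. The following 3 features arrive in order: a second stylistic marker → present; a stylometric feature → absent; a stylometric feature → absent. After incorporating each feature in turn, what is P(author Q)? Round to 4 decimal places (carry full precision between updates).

0.2941

After a second stylistic marker='present': P(author Q) = 0.55·0.2000 / (0.55·0.2000 + 0.5·0.8000) ≈ 0.2157
After a stylometric feature='absent': P(author Q) = 0.8·0.2157 / (0.8·0.2157 + 0.65·0.7843) ≈ 0.2529
After a stylometric feature='absent': P(author Q) = 0.8·0.2529 / (0.8·0.2529 + 0.65·0.7471) ≈ 0.2941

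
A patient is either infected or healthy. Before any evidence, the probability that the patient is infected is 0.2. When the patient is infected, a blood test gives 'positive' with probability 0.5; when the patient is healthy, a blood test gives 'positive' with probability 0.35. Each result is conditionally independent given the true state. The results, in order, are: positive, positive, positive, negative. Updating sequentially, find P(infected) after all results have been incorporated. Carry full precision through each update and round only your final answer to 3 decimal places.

0.359

After 'positive': P(infected) = 0.5·0.2000 / (0.5·0.2000 + 0.35·0.8000) ≈ 0.2632
After 'positive': P(infected) = 0.5·0.2632 / (0.5·0.2632 + 0.35·0.7368) ≈ 0.3378
After 'positive': P(infected) = 0.5·0.3378 / (0.5·0.3378 + 0.35·0.6622) ≈ 0.4216
After 'negative': P(infected) = 0.5·0.4216 / (0.5·0.4216 + 0.65·0.5784) ≈ 0.3592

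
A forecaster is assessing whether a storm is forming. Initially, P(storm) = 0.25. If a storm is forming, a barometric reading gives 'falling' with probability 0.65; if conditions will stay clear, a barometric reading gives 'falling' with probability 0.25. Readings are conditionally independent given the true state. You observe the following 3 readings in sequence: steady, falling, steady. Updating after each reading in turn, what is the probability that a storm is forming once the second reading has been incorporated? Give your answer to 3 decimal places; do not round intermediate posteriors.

After 'steady': P(storm) = 0.35·0.2500 / (0.35·0.2500 + 0.75·0.7500) ≈ 0.1346
After 'falling': P(storm) = 0.65·0.1346 / (0.65·0.1346 + 0.25·0.8654) ≈ 0.2880

0.288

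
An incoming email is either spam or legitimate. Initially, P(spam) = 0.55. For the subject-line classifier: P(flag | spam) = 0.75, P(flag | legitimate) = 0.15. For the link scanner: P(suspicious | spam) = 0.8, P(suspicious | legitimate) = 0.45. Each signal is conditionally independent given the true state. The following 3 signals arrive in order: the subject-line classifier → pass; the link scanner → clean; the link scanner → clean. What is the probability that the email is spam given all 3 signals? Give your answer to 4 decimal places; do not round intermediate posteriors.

After the subject-line classifier='pass': P(spam) = 0.25·0.5500 / (0.25·0.5500 + 0.85·0.4500) ≈ 0.2644
After the link scanner='clean': P(spam) = 0.2·0.2644 / (0.2·0.2644 + 0.55·0.7356) ≈ 0.1156
After the link scanner='clean': P(spam) = 0.2·0.1156 / (0.2·0.1156 + 0.55·0.8844) ≈ 0.0454

0.0454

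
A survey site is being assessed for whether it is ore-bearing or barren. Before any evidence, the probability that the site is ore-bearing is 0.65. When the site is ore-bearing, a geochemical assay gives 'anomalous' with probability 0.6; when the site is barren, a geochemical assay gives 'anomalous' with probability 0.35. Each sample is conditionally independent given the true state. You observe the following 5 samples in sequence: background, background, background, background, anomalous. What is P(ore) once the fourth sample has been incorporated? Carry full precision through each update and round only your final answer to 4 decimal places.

After 'background': P(ore) = 0.4·0.6500 / (0.4·0.6500 + 0.65·0.3500) ≈ 0.5333
After 'background': P(ore) = 0.4·0.5333 / (0.4·0.5333 + 0.65·0.4667) ≈ 0.4129
After 'background': P(ore) = 0.4·0.4129 / (0.4·0.4129 + 0.65·0.5871) ≈ 0.3021
After 'background': P(ore) = 0.4·0.3021 / (0.4·0.3021 + 0.65·0.6979) ≈ 0.2103

0.2103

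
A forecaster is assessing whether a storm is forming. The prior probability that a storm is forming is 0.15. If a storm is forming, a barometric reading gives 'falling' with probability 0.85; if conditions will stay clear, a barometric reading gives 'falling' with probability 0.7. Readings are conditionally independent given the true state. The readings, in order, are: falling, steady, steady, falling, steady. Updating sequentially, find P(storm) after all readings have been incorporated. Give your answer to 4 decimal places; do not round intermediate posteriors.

After 'falling': P(storm) = 0.85·0.1500 / (0.85·0.1500 + 0.7·0.8500) ≈ 0.1765
After 'steady': P(storm) = 0.15·0.1765 / (0.15·0.1765 + 0.3·0.8235) ≈ 0.0968
After 'steady': P(storm) = 0.15·0.0968 / (0.15·0.0968 + 0.3·0.9032) ≈ 0.0508
After 'falling': P(storm) = 0.85·0.0508 / (0.85·0.0508 + 0.7·0.9492) ≈ 0.0611
After 'steady': P(storm) = 0.15·0.0611 / (0.15·0.0611 + 0.3·0.9389) ≈ 0.0315

0.0315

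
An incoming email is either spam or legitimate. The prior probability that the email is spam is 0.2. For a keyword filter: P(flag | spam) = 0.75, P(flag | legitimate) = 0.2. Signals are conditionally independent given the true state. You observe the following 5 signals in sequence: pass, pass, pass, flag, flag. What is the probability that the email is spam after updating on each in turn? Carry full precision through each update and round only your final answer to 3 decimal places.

After 'pass': P(spam) = 0.25·0.2000 / (0.25·0.2000 + 0.8·0.8000) ≈ 0.0725
After 'pass': P(spam) = 0.25·0.0725 / (0.25·0.0725 + 0.8·0.9275) ≈ 0.0238
After 'pass': P(spam) = 0.25·0.0238 / (0.25·0.0238 + 0.8·0.9762) ≈ 0.0076
After 'flag': P(spam) = 0.75·0.0076 / (0.75·0.0076 + 0.2·0.9924) ≈ 0.0278
After 'flag': P(spam) = 0.75·0.0278 / (0.75·0.0278 + 0.2·0.9722) ≈ 0.0969

0.097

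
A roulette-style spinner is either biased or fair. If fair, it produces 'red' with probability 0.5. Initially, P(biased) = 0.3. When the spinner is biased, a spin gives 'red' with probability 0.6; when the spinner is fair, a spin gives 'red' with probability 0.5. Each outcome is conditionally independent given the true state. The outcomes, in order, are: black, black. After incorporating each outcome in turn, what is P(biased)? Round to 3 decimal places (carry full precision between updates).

Apply Bayes' rule sequentially, carrying P(biased) forward.
After 'black': P(biased) = 0.4·0.3000 / (0.4·0.3000 + 0.5·0.7000) ≈ 0.2553
After 'black': P(biased) = 0.4·0.2553 / (0.4·0.2553 + 0.5·0.7447) ≈ 0.2152

0.215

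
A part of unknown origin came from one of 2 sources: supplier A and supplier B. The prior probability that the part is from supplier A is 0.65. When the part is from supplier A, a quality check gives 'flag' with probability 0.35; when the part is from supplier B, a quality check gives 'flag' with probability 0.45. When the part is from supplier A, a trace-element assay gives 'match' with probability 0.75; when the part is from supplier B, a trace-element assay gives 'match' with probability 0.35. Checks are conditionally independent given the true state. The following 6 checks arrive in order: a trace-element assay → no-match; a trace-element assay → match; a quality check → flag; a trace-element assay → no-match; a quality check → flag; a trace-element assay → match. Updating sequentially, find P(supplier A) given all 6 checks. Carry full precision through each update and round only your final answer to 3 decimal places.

0.433

Apply Bayes' rule sequentially, carrying P(supplier A) forward.
After a trace-element assay='no-match': P(supplier A) = 0.25·0.6500 / (0.25·0.6500 + 0.65·0.3500) ≈ 0.4167
After a trace-element assay='match': P(supplier A) = 0.75·0.4167 / (0.75·0.4167 + 0.35·0.5833) ≈ 0.6048
After a quality check='flag': P(supplier A) = 0.35·0.6048 / (0.35·0.6048 + 0.45·0.3952) ≈ 0.5435
After a trace-element assay='no-match': P(supplier A) = 0.25·0.5435 / (0.25·0.5435 + 0.65·0.4565) ≈ 0.3141
After a quality check='flag': P(supplier A) = 0.35·0.3141 / (0.35·0.3141 + 0.45·0.6859) ≈ 0.2626
After a trace-element assay='match': P(supplier A) = 0.75·0.2626 / (0.75·0.2626 + 0.35·0.7374) ≈ 0.4328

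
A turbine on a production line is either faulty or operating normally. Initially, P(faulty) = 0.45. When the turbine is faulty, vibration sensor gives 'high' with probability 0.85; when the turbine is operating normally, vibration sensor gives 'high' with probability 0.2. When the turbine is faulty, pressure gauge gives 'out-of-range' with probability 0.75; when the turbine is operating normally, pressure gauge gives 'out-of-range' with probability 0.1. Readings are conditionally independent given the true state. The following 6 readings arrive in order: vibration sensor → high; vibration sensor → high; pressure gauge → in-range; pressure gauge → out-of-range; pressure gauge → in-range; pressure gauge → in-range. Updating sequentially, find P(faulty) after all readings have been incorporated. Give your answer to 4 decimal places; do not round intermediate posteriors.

0.7038

Each posterior becomes the prior for the next update.
After vibration sensor='high': P(faulty) = 0.85·0.4500 / (0.85·0.4500 + 0.2·0.5500) ≈ 0.7766
After vibration sensor='high': P(faulty) = 0.85·0.7766 / (0.85·0.7766 + 0.2·0.2234) ≈ 0.9366
After pressure gauge='in-range': P(faulty) = 0.25·0.9366 / (0.25·0.9366 + 0.9·0.0634) ≈ 0.8041
After pressure gauge='out-of-range': P(faulty) = 0.75·0.8041 / (0.75·0.8041 + 0.1·0.1959) ≈ 0.9685
After pressure gauge='in-range': P(faulty) = 0.25·0.9685 / (0.25·0.9685 + 0.9·0.0315) ≈ 0.8953
After pressure gauge='in-range': P(faulty) = 0.25·0.8953 / (0.25·0.8953 + 0.9·0.1047) ≈ 0.7038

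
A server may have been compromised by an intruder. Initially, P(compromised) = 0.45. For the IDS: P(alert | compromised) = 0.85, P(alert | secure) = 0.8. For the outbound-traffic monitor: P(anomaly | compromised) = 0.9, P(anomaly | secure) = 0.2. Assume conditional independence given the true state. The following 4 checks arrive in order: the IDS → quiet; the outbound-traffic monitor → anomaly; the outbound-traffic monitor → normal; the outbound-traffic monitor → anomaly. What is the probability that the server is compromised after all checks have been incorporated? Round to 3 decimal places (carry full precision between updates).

0.608

After the IDS='quiet': P(compromised) = 0.15·0.4500 / (0.15·0.4500 + 0.2·0.5500) ≈ 0.3803
After the outbound-traffic monitor='anomaly': P(compromised) = 0.9·0.3803 / (0.9·0.3803 + 0.2·0.6197) ≈ 0.7341
After the outbound-traffic monitor='normal': P(compromised) = 0.1·0.7341 / (0.1·0.7341 + 0.8·0.2659) ≈ 0.2566
After the outbound-traffic monitor='anomaly': P(compromised) = 0.9·0.2566 / (0.9·0.2566 + 0.2·0.7434) ≈ 0.6083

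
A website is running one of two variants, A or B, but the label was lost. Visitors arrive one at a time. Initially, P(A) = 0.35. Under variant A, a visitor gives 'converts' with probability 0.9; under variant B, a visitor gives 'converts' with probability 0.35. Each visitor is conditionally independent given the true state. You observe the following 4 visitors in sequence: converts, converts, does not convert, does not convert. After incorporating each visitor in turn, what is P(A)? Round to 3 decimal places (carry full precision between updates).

After 'converts': P(A) = 0.9·0.3500 / (0.9·0.3500 + 0.35·0.6500) ≈ 0.5806
After 'converts': P(A) = 0.9·0.5806 / (0.9·0.5806 + 0.35·0.4194) ≈ 0.7807
After 'does not convert': P(A) = 0.1·0.7807 / (0.1·0.7807 + 0.65·0.2193) ≈ 0.3539
After 'does not convert': P(A) = 0.1·0.3539 / (0.1·0.3539 + 0.65·0.6461) ≈ 0.0777

0.078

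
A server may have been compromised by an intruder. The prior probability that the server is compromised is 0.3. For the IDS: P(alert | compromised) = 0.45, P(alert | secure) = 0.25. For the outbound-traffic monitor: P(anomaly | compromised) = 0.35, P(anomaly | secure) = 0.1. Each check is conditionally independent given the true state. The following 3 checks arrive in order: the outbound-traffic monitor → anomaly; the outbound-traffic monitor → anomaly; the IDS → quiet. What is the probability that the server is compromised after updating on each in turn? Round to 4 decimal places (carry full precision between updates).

Apply Bayes' rule sequentially, carrying P(compromised) forward.
After the outbound-traffic monitor='anomaly': P(compromised) = 0.35·0.3000 / (0.35·0.3000 + 0.1·0.7000) ≈ 0.6000
After the outbound-traffic monitor='anomaly': P(compromised) = 0.35·0.6000 / (0.35·0.6000 + 0.1·0.4000) ≈ 0.8400
After the IDS='quiet': P(compromised) = 0.55·0.8400 / (0.55·0.8400 + 0.75·0.1600) ≈ 0.7938

0.7938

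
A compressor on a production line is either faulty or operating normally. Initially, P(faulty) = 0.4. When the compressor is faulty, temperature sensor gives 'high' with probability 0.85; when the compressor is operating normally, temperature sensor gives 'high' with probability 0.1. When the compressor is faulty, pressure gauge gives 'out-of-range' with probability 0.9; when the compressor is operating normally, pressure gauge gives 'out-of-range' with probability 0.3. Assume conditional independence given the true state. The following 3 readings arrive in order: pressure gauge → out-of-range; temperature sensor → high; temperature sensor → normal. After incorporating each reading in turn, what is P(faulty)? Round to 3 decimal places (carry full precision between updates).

After pressure gauge='out-of-range': P(faulty) = 0.9·0.4000 / (0.9·0.4000 + 0.3·0.6000) ≈ 0.6667
After temperature sensor='high': P(faulty) = 0.85·0.6667 / (0.85·0.6667 + 0.1·0.3333) ≈ 0.9444
After temperature sensor='normal': P(faulty) = 0.15·0.9444 / (0.15·0.9444 + 0.9·0.0556) ≈ 0.7391

0.739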